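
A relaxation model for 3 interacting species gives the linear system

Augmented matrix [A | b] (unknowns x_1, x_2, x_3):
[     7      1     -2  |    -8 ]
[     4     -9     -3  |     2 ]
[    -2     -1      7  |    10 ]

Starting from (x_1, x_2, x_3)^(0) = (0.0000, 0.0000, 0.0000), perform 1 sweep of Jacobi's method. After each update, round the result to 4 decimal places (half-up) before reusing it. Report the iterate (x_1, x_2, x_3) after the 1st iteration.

(-1.1429, -0.2222, 1.4286)

Iteration 1:
  x_1 = (-8 - (1)·0.0000 - (-2)·0.0000) / (7) = -1.1429
  x_2 = (2 - (4)·0.0000 - (-3)·0.0000) / (-9) = -0.2222
  x_3 = (10 - (-2)·0.0000 - (-1)·0.0000) / (7) = 1.4286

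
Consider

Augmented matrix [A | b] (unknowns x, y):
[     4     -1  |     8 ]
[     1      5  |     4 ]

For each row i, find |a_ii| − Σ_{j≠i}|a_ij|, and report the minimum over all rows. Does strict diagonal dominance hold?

row 1: |4| − (1) = 3
row 2: |5| − (1) = 4
minimum over rows = 3 → strictly diagonally dominant (convergence guaranteed)

3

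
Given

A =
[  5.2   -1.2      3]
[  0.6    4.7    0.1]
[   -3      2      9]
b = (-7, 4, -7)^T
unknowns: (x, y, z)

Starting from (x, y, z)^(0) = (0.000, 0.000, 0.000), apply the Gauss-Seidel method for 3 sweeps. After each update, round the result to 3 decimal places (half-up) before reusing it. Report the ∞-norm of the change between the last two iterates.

0.245

Iteration 1:
  x = (-7 - (-1.2)·0.000 - (3)·0.000) / (5.2) = -1.346
  y = (4 - (0.6)·-1.346 - (0.1)·0.000) / (4.7) = 1.023
  z = (-7 - (-3)·-1.346 - (2)·1.023) / (9) = -1.454
Iteration 2:
  x = (-7 - (-1.2)·1.023 - (3)·-1.454) / (5.2) = -0.271
  y = (4 - (0.6)·-0.271 - (0.1)·-1.454) / (4.7) = 0.917
  z = (-7 - (-3)·-0.271 - (2)·0.917) / (9) = -1.072
Iteration 3:
  x = (-7 - (-1.2)·0.917 - (3)·-1.072) / (5.2) = -0.516
  y = (4 - (0.6)·-0.516 - (0.1)·-1.072) / (4.7) = 0.940
  z = (-7 - (-3)·-0.516 - (2)·0.940) / (9) = -1.159
Change: (-0.245, 0.023, -0.087) → max |·| = 0.245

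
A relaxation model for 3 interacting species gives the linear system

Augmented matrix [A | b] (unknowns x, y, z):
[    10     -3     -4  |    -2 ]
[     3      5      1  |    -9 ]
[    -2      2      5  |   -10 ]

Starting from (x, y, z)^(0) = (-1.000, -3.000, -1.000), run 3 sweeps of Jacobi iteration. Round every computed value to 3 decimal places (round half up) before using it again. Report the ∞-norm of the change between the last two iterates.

Iteration 1:
  x = (-2 - (-3)·-3.000 - (-4)·-1.000) / (10) = -1.500
  y = (-9 - (3)·-1.000 - (1)·-1.000) / (5) = -1.000
  z = (-10 - (-2)·-1.000 - (2)·-3.000) / (5) = -1.200
Iteration 2:
  x = (-2 - (-3)·-1.000 - (-4)·-1.200) / (10) = -0.980
  y = (-9 - (3)·-1.500 - (1)·-1.200) / (5) = -0.660
  z = (-10 - (-2)·-1.500 - (2)·-1.000) / (5) = -2.200
Iteration 3:
  x = (-2 - (-3)·-0.660 - (-4)·-2.200) / (10) = -1.278
  y = (-9 - (3)·-0.980 - (1)·-2.200) / (5) = -0.772
  z = (-10 - (-2)·-0.980 - (2)·-0.660) / (5) = -2.128
Change: (-0.298, -0.112, 0.072) → max |·| = 0.298

0.298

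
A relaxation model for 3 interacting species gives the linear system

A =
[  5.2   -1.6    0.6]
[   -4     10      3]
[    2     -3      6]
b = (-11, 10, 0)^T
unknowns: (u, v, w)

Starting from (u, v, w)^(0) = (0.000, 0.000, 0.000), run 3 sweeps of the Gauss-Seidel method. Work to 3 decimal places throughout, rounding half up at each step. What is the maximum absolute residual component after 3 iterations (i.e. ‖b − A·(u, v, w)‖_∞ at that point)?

Iteration 1:
  u = (-11 - (-1.6)·0.000 - (0.6)·0.000) / (5.2) = -2.115
  v = (10 - (-4)·-2.115 - (3)·0.000) / (10) = 0.154
  w = (0 - (2)·-2.115 - (-3)·0.154) / (6) = 0.782
Iteration 2:
  u = (-11 - (-1.6)·0.154 - (0.6)·0.782) / (5.2) = -2.158
  v = (10 - (-4)·-2.158 - (3)·0.782) / (10) = -0.098
  w = (0 - (2)·-2.158 - (-3)·-0.098) / (6) = 0.670
Iteration 3:
  u = (-11 - (-1.6)·-0.098 - (0.6)·0.670) / (5.2) = -2.223
  v = (10 - (-4)·-2.223 - (3)·0.670) / (10) = -0.090
  w = (0 - (2)·-2.223 - (-3)·-0.090) / (6) = 0.696
Residual b − A·x = (-0.002, -0.080, 0.000); ∞-norm = 0.080

0.080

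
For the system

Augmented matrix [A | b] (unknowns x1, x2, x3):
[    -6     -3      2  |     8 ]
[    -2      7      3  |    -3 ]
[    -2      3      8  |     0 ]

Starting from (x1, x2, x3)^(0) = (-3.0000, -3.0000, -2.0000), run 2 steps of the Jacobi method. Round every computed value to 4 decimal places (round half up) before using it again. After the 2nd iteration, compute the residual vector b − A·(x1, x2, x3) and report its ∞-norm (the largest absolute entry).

Iteration 1:
  x1 = (8 - (-3)·-3.0000 - (2)·-2.0000) / (-6) = -0.5000
  x2 = (-3 - (-2)·-3.0000 - (3)·-2.0000) / (7) = -0.4286
  x3 = (0 - (-2)·-3.0000 - (3)·-3.0000) / (8) = 0.3750
Iteration 2:
  x1 = (8 - (-3)·-0.4286 - (2)·0.3750) / (-6) = -0.9940
  x2 = (-3 - (-2)·-0.5000 - (3)·0.3750) / (7) = -0.7321
  x3 = (0 - (-2)·-0.5000 - (3)·-0.4286) / (8) = 0.0357
Residual b − A·x = (-0.2317, 0.0296, -0.0773); ∞-norm = 0.2317

0.2317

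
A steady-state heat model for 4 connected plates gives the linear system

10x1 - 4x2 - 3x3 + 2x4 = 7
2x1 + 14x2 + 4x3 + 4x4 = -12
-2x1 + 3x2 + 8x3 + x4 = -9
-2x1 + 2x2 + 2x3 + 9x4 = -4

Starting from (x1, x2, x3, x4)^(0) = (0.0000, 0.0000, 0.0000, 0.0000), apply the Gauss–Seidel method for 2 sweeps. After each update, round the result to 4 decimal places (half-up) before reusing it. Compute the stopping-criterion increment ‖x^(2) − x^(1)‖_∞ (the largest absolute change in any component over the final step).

0.5712

Iteration 1:
  x1 = (7 - (-4)·0.0000 - (-3)·0.0000 - (2)·0.0000) / (10) = 0.7000
  x2 = (-12 - (2)·0.7000 - (4)·0.0000 - (4)·0.0000) / (14) = -0.9571
  x3 = (-9 - (-2)·0.7000 - (3)·-0.9571 - (1)·0.0000) / (8) = -0.5911
  x4 = (-4 - (-2)·0.7000 - (2)·-0.9571 - (2)·-0.5911) / (9) = 0.0552
Iteration 2:
  x1 = (7 - (-4)·-0.9571 - (-3)·-0.5911 - (2)·0.0552) / (10) = 0.1288
  x2 = (-12 - (2)·0.1288 - (4)·-0.5911 - (4)·0.0552) / (14) = -0.7224
  x3 = (-9 - (-2)·0.1288 - (3)·-0.7224 - (1)·0.0552) / (8) = -0.8288
  x4 = (-4 - (-2)·0.1288 - (2)·-0.7224 - (2)·-0.8288) / (9) = -0.0711
Change: (-0.5712, 0.2347, -0.2377, -0.1263) → max |·| = 0.5712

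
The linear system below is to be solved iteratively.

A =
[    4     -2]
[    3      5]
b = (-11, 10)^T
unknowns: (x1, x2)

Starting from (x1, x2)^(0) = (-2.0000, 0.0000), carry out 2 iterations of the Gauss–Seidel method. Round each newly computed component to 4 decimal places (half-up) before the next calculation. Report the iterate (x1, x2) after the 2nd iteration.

(-0.9250, 2.5550)

Iteration 1:
  x1 = (-11 - (-2)·0.0000) / (4) = -2.7500
  x2 = (10 - (3)·-2.7500) / (5) = 3.6500
Iteration 2:
  x1 = (-11 - (-2)·3.6500) / (4) = -0.9250
  x2 = (10 - (3)·-0.9250) / (5) = 2.5550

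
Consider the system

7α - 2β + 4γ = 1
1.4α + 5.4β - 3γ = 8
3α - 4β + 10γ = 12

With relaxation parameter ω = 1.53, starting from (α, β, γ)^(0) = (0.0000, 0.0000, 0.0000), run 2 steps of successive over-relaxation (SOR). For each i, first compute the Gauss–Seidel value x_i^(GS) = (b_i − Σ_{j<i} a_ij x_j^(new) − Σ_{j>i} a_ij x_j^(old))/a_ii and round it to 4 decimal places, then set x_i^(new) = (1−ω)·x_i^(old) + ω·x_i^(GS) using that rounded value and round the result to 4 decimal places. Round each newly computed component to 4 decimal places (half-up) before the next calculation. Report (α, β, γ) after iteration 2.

(-1.6283, 4.3666, 3.6287)

Iteration 1:
  α: GS value = (1 - (-2)·0.0000 - (4)·0.0000) / (7) = 0.1429;  α ← (1−ω)·0.0000 + ω·0.1429 = 0.2186
  β: GS value = (8 - (1.4)·0.2186 - (-3)·0.0000) / (5.4) = 1.4248;  β ← (1−ω)·0.0000 + ω·1.4248 = 2.1799
  γ: GS value = (12 - (3)·0.2186 - (-4)·2.1799) / (10) = 2.0064;  γ ← (1−ω)·0.0000 + ω·2.0064 = 3.0698
Iteration 2:
  α: GS value = (1 - (-2)·2.1799 - (4)·3.0698) / (7) = -0.9885;  α ← (1−ω)·0.2186 + ω·-0.9885 = -1.6283
  β: GS value = (8 - (1.4)·-1.6283 - (-3)·3.0698) / (5.4) = 3.6091;  β ← (1−ω)·2.1799 + ω·3.6091 = 4.3666
  γ: GS value = (12 - (3)·-1.6283 - (-4)·4.3666) / (10) = 3.4351;  γ ← (1−ω)·3.0698 + ω·3.4351 = 3.6287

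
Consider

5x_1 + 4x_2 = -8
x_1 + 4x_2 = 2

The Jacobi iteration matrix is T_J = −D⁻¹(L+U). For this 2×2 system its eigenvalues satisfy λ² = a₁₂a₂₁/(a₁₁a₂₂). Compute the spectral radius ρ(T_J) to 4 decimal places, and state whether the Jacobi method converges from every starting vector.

0.4472

a₁₂a₂₁/(a₁₁a₂₂) = (4)·(1) / ((5)·(4)) = 0.200000
ρ = √|0.200000| = √0.200000 = 0.4472
ρ < 1, so Jacobi converges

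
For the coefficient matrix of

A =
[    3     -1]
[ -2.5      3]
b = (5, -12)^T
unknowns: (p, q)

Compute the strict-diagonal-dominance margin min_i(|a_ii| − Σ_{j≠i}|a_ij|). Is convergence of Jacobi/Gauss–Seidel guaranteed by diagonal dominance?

row 1: |3| − (1) = 2
row 2: |3| − (2.5) = 0.5
minimum over rows = 0.5 → strictly diagonally dominant (convergence guaranteed)

0.5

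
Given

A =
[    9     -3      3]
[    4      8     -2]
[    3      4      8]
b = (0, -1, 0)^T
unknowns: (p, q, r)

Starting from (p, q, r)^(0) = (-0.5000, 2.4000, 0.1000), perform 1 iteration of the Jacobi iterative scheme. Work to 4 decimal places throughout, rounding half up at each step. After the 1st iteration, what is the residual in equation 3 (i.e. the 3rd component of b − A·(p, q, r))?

Iteration 1:
  p = (0 - (-3)·2.4000 - (3)·0.1000) / (9) = 0.7667
  q = (-1 - (4)·-0.5000 - (-2)·0.1000) / (8) = 0.1500
  r = (0 - (3)·-0.5000 - (4)·2.4000) / (8) = -1.0125
Residual b − A·x = (-3.4128, -7.2918, 5.1999)

5.1999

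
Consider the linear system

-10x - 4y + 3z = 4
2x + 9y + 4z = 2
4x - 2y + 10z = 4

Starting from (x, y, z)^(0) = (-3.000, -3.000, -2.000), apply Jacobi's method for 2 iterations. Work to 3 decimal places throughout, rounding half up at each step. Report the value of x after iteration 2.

-0.811

Iteration 1:
  x = (4 - (-4)·-3.000 - (3)·-2.000) / (-10) = 0.200
  y = (2 - (2)·-3.000 - (4)·-2.000) / (9) = 1.778
  z = (4 - (4)·-3.000 - (-2)·-3.000) / (10) = 1.000
Iteration 2:
  x = (4 - (-4)·1.778 - (3)·1.000) / (-10) = -0.811
  y = (2 - (2)·0.200 - (4)·1.000) / (9) = -0.267
  z = (4 - (4)·0.200 - (-2)·1.778) / (10) = 0.676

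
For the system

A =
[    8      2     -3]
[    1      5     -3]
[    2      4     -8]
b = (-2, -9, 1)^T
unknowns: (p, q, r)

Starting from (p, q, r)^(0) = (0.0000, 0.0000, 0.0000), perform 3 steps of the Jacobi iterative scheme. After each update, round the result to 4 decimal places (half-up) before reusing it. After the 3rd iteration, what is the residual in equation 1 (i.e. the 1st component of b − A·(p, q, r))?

Iteration 1:
  p = (-2 - (2)·0.0000 - (-3)·0.0000) / (8) = -0.2500
  q = (-9 - (1)·0.0000 - (-3)·0.0000) / (5) = -1.8000
  r = (1 - (2)·0.0000 - (4)·0.0000) / (-8) = -0.1250
Iteration 2:
  p = (-2 - (2)·-1.8000 - (-3)·-0.1250) / (8) = 0.1531
  q = (-9 - (1)·-0.2500 - (-3)·-0.1250) / (5) = -1.8250
  r = (1 - (2)·-0.2500 - (4)·-1.8000) / (-8) = -1.0875
Iteration 3:
  p = (-2 - (2)·-1.8250 - (-3)·-1.0875) / (8) = -0.2016
  q = (-9 - (1)·0.1531 - (-3)·-1.0875) / (5) = -2.4831
  r = (1 - (2)·0.1531 - (4)·-1.8250) / (-8) = -0.9992
Residual b − A·x = (1.5814, 0.6195, 3.3420)

1.5814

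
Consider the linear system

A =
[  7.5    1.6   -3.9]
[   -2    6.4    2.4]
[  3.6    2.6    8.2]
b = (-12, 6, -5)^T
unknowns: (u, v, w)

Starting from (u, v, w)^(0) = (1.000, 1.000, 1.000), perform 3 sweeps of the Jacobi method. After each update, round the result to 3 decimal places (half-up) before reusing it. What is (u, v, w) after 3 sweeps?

Iteration 1:
  u = (-12 - (1.6)·1.000 - (-3.9)·1.000) / (7.5) = -1.293
  v = (6 - (-2)·1.000 - (2.4)·1.000) / (6.4) = 0.875
  w = (-5 - (3.6)·1.000 - (2.6)·1.000) / (8.2) = -1.366
Iteration 2:
  u = (-12 - (1.6)·0.875 - (-3.9)·-1.366) / (7.5) = -2.497
  v = (6 - (-2)·-1.293 - (2.4)·-1.366) / (6.4) = 1.046
  w = (-5 - (3.6)·-1.293 - (2.6)·0.875) / (8.2) = -0.320
Iteration 3:
  u = (-12 - (1.6)·1.046 - (-3.9)·-0.320) / (7.5) = -1.990
  v = (6 - (-2)·-2.497 - (2.4)·-0.320) / (6.4) = 0.277
  w = (-5 - (3.6)·-2.497 - (2.6)·1.046) / (8.2) = 0.155

(-1.990, 0.277, 0.155)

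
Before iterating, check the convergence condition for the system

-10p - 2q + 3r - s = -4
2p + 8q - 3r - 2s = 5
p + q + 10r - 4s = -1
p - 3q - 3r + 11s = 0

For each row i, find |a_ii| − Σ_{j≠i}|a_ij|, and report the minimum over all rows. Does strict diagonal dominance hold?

row 1: |-10| − (2+3+1) = 4
row 2: |8| − (2+3+2) = 1
row 3: |10| − (1+1+4) = 4
row 4: |11| − (1+3+3) = 4
minimum over rows = 1 → strictly diagonally dominant (convergence guaranteed)

1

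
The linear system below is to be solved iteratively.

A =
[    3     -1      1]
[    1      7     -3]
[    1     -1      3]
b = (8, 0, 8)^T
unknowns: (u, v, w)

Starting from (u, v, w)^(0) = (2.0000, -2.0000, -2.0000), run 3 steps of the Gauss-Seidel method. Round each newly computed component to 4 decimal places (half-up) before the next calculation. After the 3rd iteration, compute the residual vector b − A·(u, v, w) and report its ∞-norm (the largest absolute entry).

0.2916

Iteration 1:
  u = (8 - (-1)·-2.0000 - (1)·-2.0000) / (3) = 2.6667
  v = (0 - (1)·2.6667 - (-3)·-2.0000) / (7) = -1.2381
  w = (8 - (1)·2.6667 - (-1)·-1.2381) / (3) = 1.3651
Iteration 2:
  u = (8 - (-1)·-1.2381 - (1)·1.3651) / (3) = 1.7989
  v = (0 - (1)·1.7989 - (-3)·1.3651) / (7) = 0.3281
  w = (8 - (1)·1.7989 - (-1)·0.3281) / (3) = 2.1764
Iteration 3:
  u = (8 - (-1)·0.3281 - (1)·2.1764) / (3) = 2.0506
  v = (0 - (1)·2.0506 - (-3)·2.1764) / (7) = 0.6398
  w = (8 - (1)·2.0506 - (-1)·0.6398) / (3) = 2.1964
Residual b − A·x = (0.2916, 0.0600, 0.0000); ∞-norm = 0.2916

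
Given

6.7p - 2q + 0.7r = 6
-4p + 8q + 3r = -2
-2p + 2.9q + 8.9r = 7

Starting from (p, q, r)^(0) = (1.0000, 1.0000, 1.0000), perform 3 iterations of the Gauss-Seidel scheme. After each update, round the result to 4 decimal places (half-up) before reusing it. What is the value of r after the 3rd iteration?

1.0393

Iteration 1:
  p = (6 - (-2)·1.0000 - (0.7)·1.0000) / (6.7) = 1.0896
  q = (-2 - (-4)·1.0896 - (3)·1.0000) / (8) = -0.0802
  r = (7 - (-2)·1.0896 - (2.9)·-0.0802) / (8.9) = 1.0575
Iteration 2:
  p = (6 - (-2)·-0.0802 - (0.7)·1.0575) / (6.7) = 0.7611
  q = (-2 - (-4)·0.7611 - (3)·1.0575) / (8) = -0.2660
  r = (7 - (-2)·0.7611 - (2.9)·-0.2660) / (8.9) = 1.0442
Iteration 3:
  p = (6 - (-2)·-0.2660 - (0.7)·1.0442) / (6.7) = 0.7070
  q = (-2 - (-4)·0.7070 - (3)·1.0442) / (8) = -0.2881
  r = (7 - (-2)·0.7070 - (2.9)·-0.2881) / (8.9) = 1.0393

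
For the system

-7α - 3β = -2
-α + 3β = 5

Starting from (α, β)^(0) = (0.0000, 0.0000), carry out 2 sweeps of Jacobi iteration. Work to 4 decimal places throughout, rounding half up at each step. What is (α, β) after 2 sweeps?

(-0.4286, 1.7619)

Iteration 1:
  α = (-2 - (-3)·0.0000) / (-7) = 0.2857
  β = (5 - (-1)·0.0000) / (3) = 1.6667
Iteration 2:
  α = (-2 - (-3)·1.6667) / (-7) = -0.4286
  β = (5 - (-1)·0.2857) / (3) = 1.7619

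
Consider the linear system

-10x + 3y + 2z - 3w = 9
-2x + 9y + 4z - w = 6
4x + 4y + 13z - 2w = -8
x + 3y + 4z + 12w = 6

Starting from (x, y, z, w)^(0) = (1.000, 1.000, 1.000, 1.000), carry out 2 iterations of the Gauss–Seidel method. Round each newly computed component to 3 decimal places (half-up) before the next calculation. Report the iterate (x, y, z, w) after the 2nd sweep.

Iteration 1:
  x = (9 - (3)·1.000 - (2)·1.000 - (-3)·1.000) / (-10) = -0.700
  y = (6 - (-2)·-0.700 - (4)·1.000 - (-1)·1.000) / (9) = 0.178
  z = (-8 - (4)·-0.700 - (4)·0.178 - (-2)·1.000) / (13) = -0.301
  w = (6 - (1)·-0.700 - (3)·0.178 - (4)·-0.301) / (12) = 0.614
Iteration 2:
  x = (9 - (3)·0.178 - (2)·-0.301 - (-3)·0.614) / (-10) = -1.091
  y = (6 - (-2)·-1.091 - (4)·-0.301 - (-1)·0.614) / (9) = 0.626
  z = (-8 - (4)·-1.091 - (4)·0.626 - (-2)·0.614) / (13) = -0.378
  w = (6 - (1)·-1.091 - (3)·0.626 - (4)·-0.378) / (12) = 0.560

(-1.091, 0.626, -0.378, 0.560)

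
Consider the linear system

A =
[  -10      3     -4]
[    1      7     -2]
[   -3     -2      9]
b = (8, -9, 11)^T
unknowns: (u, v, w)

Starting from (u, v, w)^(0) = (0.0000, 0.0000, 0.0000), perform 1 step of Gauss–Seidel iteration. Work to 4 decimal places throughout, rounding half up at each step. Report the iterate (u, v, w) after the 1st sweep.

Iteration 1:
  u = (8 - (3)·0.0000 - (-4)·0.0000) / (-10) = -0.8000
  v = (-9 - (1)·-0.8000 - (-2)·0.0000) / (7) = -1.1714
  w = (11 - (-3)·-0.8000 - (-2)·-1.1714) / (9) = 0.6952

(-0.8000, -1.1714, 0.6952)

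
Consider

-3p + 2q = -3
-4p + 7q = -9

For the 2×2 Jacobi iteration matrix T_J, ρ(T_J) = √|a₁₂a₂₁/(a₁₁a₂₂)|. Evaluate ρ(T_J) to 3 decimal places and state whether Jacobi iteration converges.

0.617

a₁₂a₂₁/(a₁₁a₂₂) = (2)·(-4) / ((-3)·(7)) = 0.380952
ρ = √|0.380952| = √0.380952 = 0.617
ρ < 1, so Jacobi converges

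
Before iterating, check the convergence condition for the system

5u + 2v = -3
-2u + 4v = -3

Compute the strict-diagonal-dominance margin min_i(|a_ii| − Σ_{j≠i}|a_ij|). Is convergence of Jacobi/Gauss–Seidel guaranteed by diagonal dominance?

2

row 1: |5| − (2) = 3
row 2: |4| − (2) = 2
minimum over rows = 2 → strictly diagonally dominant (convergence guaranteed)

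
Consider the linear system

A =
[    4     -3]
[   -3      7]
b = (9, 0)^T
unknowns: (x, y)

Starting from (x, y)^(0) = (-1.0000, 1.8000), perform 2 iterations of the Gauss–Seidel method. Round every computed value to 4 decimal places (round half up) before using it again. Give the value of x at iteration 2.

Iteration 1:
  x = (9 - (-3)·1.8000) / (4) = 3.6000
  y = (0 - (-3)·3.6000) / (7) = 1.5429
Iteration 2:
  x = (9 - (-3)·1.5429) / (4) = 3.4072
  y = (0 - (-3)·3.4072) / (7) = 1.4602

3.4072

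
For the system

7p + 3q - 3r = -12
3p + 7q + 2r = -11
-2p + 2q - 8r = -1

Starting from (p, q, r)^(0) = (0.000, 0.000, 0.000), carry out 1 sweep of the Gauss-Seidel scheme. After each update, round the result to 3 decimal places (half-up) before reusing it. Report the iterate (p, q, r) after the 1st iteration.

(-1.714, -0.837, 0.344)

Iteration 1:
  p = (-12 - (3)·0.000 - (-3)·0.000) / (7) = -1.714
  q = (-11 - (3)·-1.714 - (2)·0.000) / (7) = -0.837
  r = (-1 - (-2)·-1.714 - (2)·-0.837) / (-8) = 0.344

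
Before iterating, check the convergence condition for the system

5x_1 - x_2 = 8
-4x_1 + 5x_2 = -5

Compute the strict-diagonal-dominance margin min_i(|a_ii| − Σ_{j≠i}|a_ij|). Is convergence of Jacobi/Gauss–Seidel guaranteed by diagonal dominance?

row 1: |5| − (1) = 4
row 2: |5| − (4) = 1
minimum over rows = 1 → strictly diagonally dominant (convergence guaranteed)

1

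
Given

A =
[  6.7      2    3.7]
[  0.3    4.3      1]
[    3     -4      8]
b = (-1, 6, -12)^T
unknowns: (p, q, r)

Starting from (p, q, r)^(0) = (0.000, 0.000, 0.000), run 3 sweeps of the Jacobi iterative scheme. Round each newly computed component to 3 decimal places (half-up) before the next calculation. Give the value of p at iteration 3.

-0.261

Iteration 1:
  p = (-1 - (2)·0.000 - (3.7)·0.000) / (6.7) = -0.149
  q = (6 - (0.3)·0.000 - (1)·0.000) / (4.3) = 1.395
  r = (-12 - (3)·0.000 - (-4)·0.000) / (8) = -1.500
Iteration 2:
  p = (-1 - (2)·1.395 - (3.7)·-1.500) / (6.7) = 0.263
  q = (6 - (0.3)·-0.149 - (1)·-1.500) / (4.3) = 1.755
  r = (-12 - (3)·-0.149 - (-4)·1.395) / (8) = -0.747
Iteration 3:
  p = (-1 - (2)·1.755 - (3.7)·-0.747) / (6.7) = -0.261
  q = (6 - (0.3)·0.263 - (1)·-0.747) / (4.3) = 1.551
  r = (-12 - (3)·0.263 - (-4)·1.755) / (8) = -0.721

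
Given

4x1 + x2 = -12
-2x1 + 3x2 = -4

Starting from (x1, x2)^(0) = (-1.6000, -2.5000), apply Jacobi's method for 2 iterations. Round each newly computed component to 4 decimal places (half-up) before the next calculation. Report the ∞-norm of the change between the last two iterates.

0.5167

Iteration 1:
  x1 = (-12 - (1)·-2.5000) / (4) = -2.3750
  x2 = (-4 - (-2)·-1.6000) / (3) = -2.4000
Iteration 2:
  x1 = (-12 - (1)·-2.4000) / (4) = -2.4000
  x2 = (-4 - (-2)·-2.3750) / (3) = -2.9167
Change: (-0.0250, -0.5167) → max |·| = 0.5167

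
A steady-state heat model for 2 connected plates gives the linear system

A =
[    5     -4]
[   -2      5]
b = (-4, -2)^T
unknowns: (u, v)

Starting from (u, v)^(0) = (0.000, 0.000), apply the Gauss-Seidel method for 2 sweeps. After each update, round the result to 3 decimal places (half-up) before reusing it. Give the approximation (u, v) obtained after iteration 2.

(-1.376, -0.950)

Iteration 1:
  u = (-4 - (-4)·0.000) / (5) = -0.800
  v = (-2 - (-2)·-0.800) / (5) = -0.720
Iteration 2:
  u = (-4 - (-4)·-0.720) / (5) = -1.376
  v = (-2 - (-2)·-1.376) / (5) = -0.950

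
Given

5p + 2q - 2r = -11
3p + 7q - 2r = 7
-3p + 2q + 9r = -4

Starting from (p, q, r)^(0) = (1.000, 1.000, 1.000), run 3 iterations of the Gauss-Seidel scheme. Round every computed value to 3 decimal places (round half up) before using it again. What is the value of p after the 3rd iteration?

Iteration 1:
  p = (-11 - (2)·1.000 - (-2)·1.000) / (5) = -2.200
  q = (7 - (3)·-2.200 - (-2)·1.000) / (7) = 2.229
  r = (-4 - (-3)·-2.200 - (2)·2.229) / (9) = -1.673
Iteration 2:
  p = (-11 - (2)·2.229 - (-2)·-1.673) / (5) = -3.761
  q = (7 - (3)·-3.761 - (-2)·-1.673) / (7) = 2.134
  r = (-4 - (-3)·-3.761 - (2)·2.134) / (9) = -2.172
Iteration 3:
  p = (-11 - (2)·2.134 - (-2)·-2.172) / (5) = -3.922
  q = (7 - (3)·-3.922 - (-2)·-2.172) / (7) = 2.060
  r = (-4 - (-3)·-3.922 - (2)·2.060) / (9) = -2.210

-3.922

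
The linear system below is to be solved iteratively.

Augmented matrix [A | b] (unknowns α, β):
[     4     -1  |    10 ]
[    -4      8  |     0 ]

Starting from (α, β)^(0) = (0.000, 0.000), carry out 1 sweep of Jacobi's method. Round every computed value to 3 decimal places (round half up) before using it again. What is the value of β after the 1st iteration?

Iteration 1:
  α = (10 - (-1)·0.000) / (4) = 2.500
  β = (0 - (-4)·0.000) / (8) = 0.000

0.000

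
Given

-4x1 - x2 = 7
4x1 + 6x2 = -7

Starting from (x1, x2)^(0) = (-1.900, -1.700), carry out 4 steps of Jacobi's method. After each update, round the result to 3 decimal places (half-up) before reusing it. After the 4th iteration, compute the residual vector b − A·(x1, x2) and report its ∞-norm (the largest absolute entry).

Iteration 1:
  x1 = (7 - (-1)·-1.700) / (-4) = -1.325
  x2 = (-7 - (4)·-1.900) / (6) = 0.100
Iteration 2:
  x1 = (7 - (-1)·0.100) / (-4) = -1.775
  x2 = (-7 - (4)·-1.325) / (6) = -0.283
Iteration 3:
  x1 = (7 - (-1)·-0.283) / (-4) = -1.679
  x2 = (-7 - (4)·-1.775) / (6) = 0.017
Iteration 4:
  x1 = (7 - (-1)·0.017) / (-4) = -1.754
  x2 = (-7 - (4)·-1.679) / (6) = -0.047
Residual b − A·x = (-0.063, 0.298); ∞-norm = 0.298

0.298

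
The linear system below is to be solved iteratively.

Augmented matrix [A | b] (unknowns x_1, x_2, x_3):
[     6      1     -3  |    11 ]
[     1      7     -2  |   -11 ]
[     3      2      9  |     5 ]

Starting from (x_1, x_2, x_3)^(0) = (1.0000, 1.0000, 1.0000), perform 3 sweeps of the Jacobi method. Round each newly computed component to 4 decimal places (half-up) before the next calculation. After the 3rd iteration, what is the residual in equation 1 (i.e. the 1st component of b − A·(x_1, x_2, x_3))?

Iteration 1:
  x_1 = (11 - (1)·1.0000 - (-3)·1.0000) / (6) = 2.1667
  x_2 = (-11 - (1)·1.0000 - (-2)·1.0000) / (7) = -1.4286
  x_3 = (5 - (3)·1.0000 - (2)·1.0000) / (9) = 0.0000
Iteration 2:
  x_1 = (11 - (1)·-1.4286 - (-3)·0.0000) / (6) = 2.0714
  x_2 = (-11 - (1)·2.1667 - (-2)·0.0000) / (7) = -1.8810
  x_3 = (5 - (3)·2.1667 - (2)·-1.4286) / (9) = 0.1508
Iteration 3:
  x_1 = (11 - (1)·-1.8810 - (-3)·0.1508) / (6) = 2.2222
  x_2 = (-11 - (1)·2.0714 - (-2)·0.1508) / (7) = -1.8243
  x_3 = (5 - (3)·2.0714 - (2)·-1.8810) / (9) = 0.2831
Residual b − A·x = (0.3404, 0.1141, -0.5659)

0.3404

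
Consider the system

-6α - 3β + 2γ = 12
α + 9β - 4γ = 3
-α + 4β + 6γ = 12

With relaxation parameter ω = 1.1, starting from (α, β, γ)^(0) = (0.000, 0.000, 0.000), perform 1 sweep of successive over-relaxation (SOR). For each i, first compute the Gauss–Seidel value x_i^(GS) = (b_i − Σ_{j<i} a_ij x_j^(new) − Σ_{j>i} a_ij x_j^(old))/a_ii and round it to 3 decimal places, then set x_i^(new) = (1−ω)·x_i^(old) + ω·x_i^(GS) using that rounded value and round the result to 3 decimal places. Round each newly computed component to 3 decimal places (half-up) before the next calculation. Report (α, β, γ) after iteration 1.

Iteration 1:
  α: GS value = (12 - (-3)·0.000 - (2)·0.000) / (-6) = -2.000;  α ← (1−ω)·0.000 + ω·-2.000 = -2.200
  β: GS value = (3 - (1)·-2.200 - (-4)·0.000) / (9) = 0.578;  β ← (1−ω)·0.000 + ω·0.578 = 0.636
  γ: GS value = (12 - (-1)·-2.200 - (4)·0.636) / (6) = 1.209;  γ ← (1−ω)·0.000 + ω·1.209 = 1.330

(-2.200, 0.636, 1.330)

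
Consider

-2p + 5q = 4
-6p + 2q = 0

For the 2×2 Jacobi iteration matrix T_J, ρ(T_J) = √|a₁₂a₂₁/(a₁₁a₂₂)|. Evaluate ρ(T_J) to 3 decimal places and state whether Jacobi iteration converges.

2.739

a₁₂a₂₁/(a₁₁a₂₂) = (5)·(-6) / ((-2)·(2)) = 7.500000
ρ = √|7.500000| = √7.500000 = 2.739
ρ > 1, so Jacobi diverges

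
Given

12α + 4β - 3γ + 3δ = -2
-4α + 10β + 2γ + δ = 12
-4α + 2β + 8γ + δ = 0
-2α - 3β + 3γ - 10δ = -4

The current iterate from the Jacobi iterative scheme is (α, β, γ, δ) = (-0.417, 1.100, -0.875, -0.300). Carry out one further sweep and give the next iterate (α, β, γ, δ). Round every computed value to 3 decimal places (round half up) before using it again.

(-0.677, 1.238, -0.446, -0.109)

One sweep:
  α = (-2 - (4)·1.100 - (-3)·-0.875 - (3)·-0.300) / (12) = -0.677
  β = (12 - (-4)·-0.417 - (2)·-0.875 - (1)·-0.300) / (10) = 1.238
  γ = (0 - (-4)·-0.417 - (2)·1.100 - (1)·-0.300) / (8) = -0.446
  δ = (-4 - (-2)·-0.417 - (-3)·1.100 - (3)·-0.875) / (-10) = -0.109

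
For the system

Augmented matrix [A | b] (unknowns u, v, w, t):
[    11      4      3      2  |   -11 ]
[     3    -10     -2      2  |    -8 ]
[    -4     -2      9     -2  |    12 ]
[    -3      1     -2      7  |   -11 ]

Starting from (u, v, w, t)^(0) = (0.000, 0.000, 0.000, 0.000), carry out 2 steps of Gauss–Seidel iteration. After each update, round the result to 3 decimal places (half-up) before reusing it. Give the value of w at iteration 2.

Iteration 1:
  u = (-11 - (4)·0.000 - (3)·0.000 - (2)·0.000) / (11) = -1.000
  v = (-8 - (3)·-1.000 - (-2)·0.000 - (2)·0.000) / (-10) = 0.500
  w = (12 - (-4)·-1.000 - (-2)·0.500 - (-2)·0.000) / (9) = 1.000
  t = (-11 - (-3)·-1.000 - (1)·0.500 - (-2)·1.000) / (7) = -1.786
Iteration 2:
  u = (-11 - (4)·0.500 - (3)·1.000 - (2)·-1.786) / (11) = -1.130
  v = (-8 - (3)·-1.130 - (-2)·1.000 - (2)·-1.786) / (-10) = -0.096
  w = (12 - (-4)·-1.130 - (-2)·-0.096 - (-2)·-1.786) / (9) = 0.413
  t = (-11 - (-3)·-1.130 - (1)·-0.096 - (-2)·0.413) / (7) = -1.924

0.413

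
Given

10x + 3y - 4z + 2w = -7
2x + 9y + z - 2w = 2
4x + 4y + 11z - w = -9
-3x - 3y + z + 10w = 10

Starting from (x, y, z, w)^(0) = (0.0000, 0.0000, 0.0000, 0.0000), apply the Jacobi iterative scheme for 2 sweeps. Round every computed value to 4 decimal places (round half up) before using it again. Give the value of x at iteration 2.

Iteration 1:
  x = (-7 - (3)·0.0000 - (-4)·0.0000 - (2)·0.0000) / (10) = -0.7000
  y = (2 - (2)·0.0000 - (1)·0.0000 - (-2)·0.0000) / (9) = 0.2222
  z = (-9 - (4)·0.0000 - (4)·0.0000 - (-1)·0.0000) / (11) = -0.8182
  w = (10 - (-3)·0.0000 - (-3)·0.0000 - (1)·0.0000) / (10) = 1.0000
Iteration 2:
  x = (-7 - (3)·0.2222 - (-4)·-0.8182 - (2)·1.0000) / (10) = -1.2939
  y = (2 - (2)·-0.7000 - (1)·-0.8182 - (-2)·1.0000) / (9) = 0.6909
  z = (-9 - (4)·-0.7000 - (4)·0.2222 - (-1)·1.0000) / (11) = -0.5535
  w = (10 - (-3)·-0.7000 - (-3)·0.2222 - (1)·-0.8182) / (10) = 0.9385

-1.2939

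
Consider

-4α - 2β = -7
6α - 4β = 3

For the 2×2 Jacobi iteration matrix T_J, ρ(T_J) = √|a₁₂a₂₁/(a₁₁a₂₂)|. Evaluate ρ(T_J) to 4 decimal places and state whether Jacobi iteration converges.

0.8660

a₁₂a₂₁/(a₁₁a₂₂) = (-2)·(6) / ((-4)·(-4)) = -0.750000
ρ = √|-0.750000| = √0.750000 = 0.8660
ρ < 1, so Jacobi converges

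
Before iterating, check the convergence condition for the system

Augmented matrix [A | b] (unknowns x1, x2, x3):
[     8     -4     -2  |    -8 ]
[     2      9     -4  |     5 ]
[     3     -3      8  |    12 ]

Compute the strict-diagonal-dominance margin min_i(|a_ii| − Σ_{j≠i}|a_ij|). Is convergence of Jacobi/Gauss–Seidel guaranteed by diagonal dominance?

2

row 1: |8| − (4+2) = 2
row 2: |9| − (2+4) = 3
row 3: |8| − (3+3) = 2
minimum over rows = 2 → strictly diagonally dominant (convergence guaranteed)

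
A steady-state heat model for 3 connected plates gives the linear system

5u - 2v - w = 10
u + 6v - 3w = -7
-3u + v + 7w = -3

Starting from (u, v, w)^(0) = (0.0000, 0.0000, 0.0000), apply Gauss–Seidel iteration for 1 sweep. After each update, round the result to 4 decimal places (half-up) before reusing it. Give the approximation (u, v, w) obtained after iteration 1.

(2.0000, -1.5000, 0.6429)

Iteration 1:
  u = (10 - (-2)·0.0000 - (-1)·0.0000) / (5) = 2.0000
  v = (-7 - (1)·2.0000 - (-3)·0.0000) / (6) = -1.5000
  w = (-3 - (-3)·2.0000 - (1)·-1.5000) / (7) = 0.6429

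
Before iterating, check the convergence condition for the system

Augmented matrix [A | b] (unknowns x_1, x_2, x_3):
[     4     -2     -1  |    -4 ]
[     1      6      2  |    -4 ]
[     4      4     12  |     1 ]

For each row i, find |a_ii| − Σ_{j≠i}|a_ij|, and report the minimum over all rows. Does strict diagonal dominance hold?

1

row 1: |4| − (2+1) = 1
row 2: |6| − (1+2) = 3
row 3: |12| − (4+4) = 4
minimum over rows = 1 → strictly diagonally dominant (convergence guaranteed)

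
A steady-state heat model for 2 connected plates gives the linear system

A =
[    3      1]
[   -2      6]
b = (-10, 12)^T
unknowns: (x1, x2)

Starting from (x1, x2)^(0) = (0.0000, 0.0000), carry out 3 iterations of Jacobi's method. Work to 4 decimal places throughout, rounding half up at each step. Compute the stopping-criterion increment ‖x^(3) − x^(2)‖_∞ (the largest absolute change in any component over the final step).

Iteration 1:
  x1 = (-10 - (1)·0.0000) / (3) = -3.3333
  x2 = (12 - (-2)·0.0000) / (6) = 2.0000
Iteration 2:
  x1 = (-10 - (1)·2.0000) / (3) = -4.0000
  x2 = (12 - (-2)·-3.3333) / (6) = 0.8889
Iteration 3:
  x1 = (-10 - (1)·0.8889) / (3) = -3.6296
  x2 = (12 - (-2)·-4.0000) / (6) = 0.6667
Change: (0.3704, -0.2222) → max |·| = 0.3704

0.3704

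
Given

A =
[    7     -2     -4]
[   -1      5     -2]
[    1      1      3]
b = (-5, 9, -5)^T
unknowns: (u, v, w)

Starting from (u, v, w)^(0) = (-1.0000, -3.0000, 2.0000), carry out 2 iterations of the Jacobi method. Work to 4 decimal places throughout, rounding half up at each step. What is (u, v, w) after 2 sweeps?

(-0.2190, 1.5810, -2.3238)

Iteration 1:
  u = (-5 - (-2)·-3.0000 - (-4)·2.0000) / (7) = -0.4286
  v = (9 - (-1)·-1.0000 - (-2)·2.0000) / (5) = 2.4000
  w = (-5 - (1)·-1.0000 - (1)·-3.0000) / (3) = -0.3333
Iteration 2:
  u = (-5 - (-2)·2.4000 - (-4)·-0.3333) / (7) = -0.2190
  v = (9 - (-1)·-0.4286 - (-2)·-0.3333) / (5) = 1.5810
  w = (-5 - (1)·-0.4286 - (1)·2.4000) / (3) = -2.3238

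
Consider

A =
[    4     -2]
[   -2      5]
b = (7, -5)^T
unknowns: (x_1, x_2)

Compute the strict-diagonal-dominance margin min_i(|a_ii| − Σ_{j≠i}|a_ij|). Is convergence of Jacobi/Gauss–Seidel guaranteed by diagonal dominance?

2

row 1: |4| − (2) = 2
row 2: |5| − (2) = 3
minimum over rows = 2 → strictly diagonally dominant (convergence guaranteed)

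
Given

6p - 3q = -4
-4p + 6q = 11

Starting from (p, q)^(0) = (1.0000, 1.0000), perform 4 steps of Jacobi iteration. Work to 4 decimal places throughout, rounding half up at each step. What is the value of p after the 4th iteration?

0.4444

Iteration 1:
  p = (-4 - (-3)·1.0000) / (6) = -0.1667
  q = (11 - (-4)·1.0000) / (6) = 2.5000
Iteration 2:
  p = (-4 - (-3)·2.5000) / (6) = 0.5833
  q = (11 - (-4)·-0.1667) / (6) = 1.7222
Iteration 3:
  p = (-4 - (-3)·1.7222) / (6) = 0.1944
  q = (11 - (-4)·0.5833) / (6) = 2.2222
Iteration 4:
  p = (-4 - (-3)·2.2222) / (6) = 0.4444
  q = (11 - (-4)·0.1944) / (6) = 1.9629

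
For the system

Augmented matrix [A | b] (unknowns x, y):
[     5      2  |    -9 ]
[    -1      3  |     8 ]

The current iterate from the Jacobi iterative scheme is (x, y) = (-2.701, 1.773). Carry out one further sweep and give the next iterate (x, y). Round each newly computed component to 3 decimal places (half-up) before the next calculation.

One sweep:
  x = (-9 - (2)·1.773) / (5) = -2.509
  y = (8 - (-1)·-2.701) / (3) = 1.766

(-2.509, 1.766)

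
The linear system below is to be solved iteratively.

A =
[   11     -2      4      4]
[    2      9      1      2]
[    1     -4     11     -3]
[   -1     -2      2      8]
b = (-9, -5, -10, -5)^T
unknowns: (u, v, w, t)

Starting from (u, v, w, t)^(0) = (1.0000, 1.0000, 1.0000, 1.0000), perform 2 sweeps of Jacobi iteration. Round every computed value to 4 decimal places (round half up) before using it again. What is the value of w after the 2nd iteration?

-1.3255

Iteration 1:
  u = (-9 - (-2)·1.0000 - (4)·1.0000 - (4)·1.0000) / (11) = -1.3636
  v = (-5 - (2)·1.0000 - (1)·1.0000 - (2)·1.0000) / (9) = -1.1111
  w = (-10 - (1)·1.0000 - (-4)·1.0000 - (-3)·1.0000) / (11) = -0.3636
  t = (-5 - (-1)·1.0000 - (-2)·1.0000 - (2)·1.0000) / (8) = -0.5000
Iteration 2:
  u = (-9 - (-2)·-1.1111 - (4)·-0.3636 - (4)·-0.5000) / (11) = -0.7062
  v = (-5 - (2)·-1.3636 - (1)·-0.3636 - (2)·-0.5000) / (9) = -0.1010
  w = (-10 - (1)·-1.3636 - (-4)·-1.1111 - (-3)·-0.5000) / (11) = -1.3255
  t = (-5 - (-1)·-1.3636 - (-2)·-1.1111 - (2)·-0.3636) / (8) = -0.9823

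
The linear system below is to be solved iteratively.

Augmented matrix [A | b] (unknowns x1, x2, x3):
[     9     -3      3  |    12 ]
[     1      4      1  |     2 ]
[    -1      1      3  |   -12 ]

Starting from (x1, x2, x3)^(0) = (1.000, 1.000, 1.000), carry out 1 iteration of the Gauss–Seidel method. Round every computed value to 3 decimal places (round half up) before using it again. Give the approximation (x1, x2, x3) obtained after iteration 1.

Iteration 1:
  x1 = (12 - (-3)·1.000 - (3)·1.000) / (9) = 1.333
  x2 = (2 - (1)·1.333 - (1)·1.000) / (4) = -0.083
  x3 = (-12 - (-1)·1.333 - (1)·-0.083) / (3) = -3.528

(1.333, -0.083, -3.528)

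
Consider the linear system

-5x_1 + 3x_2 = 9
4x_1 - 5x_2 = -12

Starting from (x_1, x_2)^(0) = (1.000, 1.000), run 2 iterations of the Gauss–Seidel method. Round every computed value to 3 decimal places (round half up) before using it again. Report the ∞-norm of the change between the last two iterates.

0.264

Iteration 1:
  x_1 = (9 - (3)·1.000) / (-5) = -1.200
  x_2 = (-12 - (4)·-1.200) / (-5) = 1.440
Iteration 2:
  x_1 = (9 - (3)·1.440) / (-5) = -0.936
  x_2 = (-12 - (4)·-0.936) / (-5) = 1.651
Change: (0.264, 0.211) → max |·| = 0.264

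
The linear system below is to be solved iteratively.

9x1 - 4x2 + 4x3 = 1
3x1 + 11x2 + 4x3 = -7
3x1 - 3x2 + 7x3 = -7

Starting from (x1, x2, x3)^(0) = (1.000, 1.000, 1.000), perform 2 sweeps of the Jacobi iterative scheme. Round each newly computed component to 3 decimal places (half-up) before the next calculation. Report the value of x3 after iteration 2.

Iteration 1:
  x1 = (1 - (-4)·1.000 - (4)·1.000) / (9) = 0.111
  x2 = (-7 - (3)·1.000 - (4)·1.000) / (11) = -1.273
  x3 = (-7 - (3)·1.000 - (-3)·1.000) / (7) = -1.000
Iteration 2:
  x1 = (1 - (-4)·-1.273 - (4)·-1.000) / (9) = -0.010
  x2 = (-7 - (3)·0.111 - (4)·-1.000) / (11) = -0.303
  x3 = (-7 - (3)·0.111 - (-3)·-1.273) / (7) = -1.593

-1.593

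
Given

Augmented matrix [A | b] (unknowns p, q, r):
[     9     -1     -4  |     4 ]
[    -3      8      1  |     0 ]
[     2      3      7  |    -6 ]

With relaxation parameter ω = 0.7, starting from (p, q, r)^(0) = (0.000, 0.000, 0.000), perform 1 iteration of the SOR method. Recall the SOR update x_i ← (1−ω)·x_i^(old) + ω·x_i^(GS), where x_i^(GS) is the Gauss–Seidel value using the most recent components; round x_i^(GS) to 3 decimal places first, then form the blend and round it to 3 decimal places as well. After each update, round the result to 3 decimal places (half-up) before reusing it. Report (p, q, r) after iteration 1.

Iteration 1:
  p: GS value = (4 - (-1)·0.000 - (-4)·0.000) / (9) = 0.444;  p ← (1−ω)·0.000 + ω·0.444 = 0.311
  q: GS value = (0 - (-3)·0.311 - (1)·0.000) / (8) = 0.117;  q ← (1−ω)·0.000 + ω·0.117 = 0.082
  r: GS value = (-6 - (2)·0.311 - (3)·0.082) / (7) = -0.981;  r ← (1−ω)·0.000 + ω·-0.981 = -0.687

(0.311, 0.082, -0.687)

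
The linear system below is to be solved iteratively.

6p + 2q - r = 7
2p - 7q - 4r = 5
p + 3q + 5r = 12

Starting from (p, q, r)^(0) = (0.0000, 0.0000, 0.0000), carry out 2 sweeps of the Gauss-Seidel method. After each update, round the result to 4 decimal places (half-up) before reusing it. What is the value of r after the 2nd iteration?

3.0210

Iteration 1:
  p = (7 - (2)·0.0000 - (-1)·0.0000) / (6) = 1.1667
  q = (5 - (2)·1.1667 - (-4)·0.0000) / (-7) = -0.3809
  r = (12 - (1)·1.1667 - (3)·-0.3809) / (5) = 2.3952
Iteration 2:
  p = (7 - (2)·-0.3809 - (-1)·2.3952) / (6) = 1.6928
  q = (5 - (2)·1.6928 - (-4)·2.3952) / (-7) = -1.5993
  r = (12 - (1)·1.6928 - (3)·-1.5993) / (5) = 3.0210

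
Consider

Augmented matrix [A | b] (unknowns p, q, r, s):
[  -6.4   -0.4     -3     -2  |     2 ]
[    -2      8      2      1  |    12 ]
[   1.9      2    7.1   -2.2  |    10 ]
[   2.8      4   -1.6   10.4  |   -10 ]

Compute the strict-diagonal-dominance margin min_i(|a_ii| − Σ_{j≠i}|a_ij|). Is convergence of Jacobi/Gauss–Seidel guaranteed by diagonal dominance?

row 1: |-6.4| − (0.4+3+2) = 1
row 2: |8| − (2+2+1) = 3
row 3: |7.1| − (1.9+2+2.2) = 1
row 4: |10.4| − (2.8+4+1.6) = 2
minimum over rows = 1 → strictly diagonally dominant (convergence guaranteed)

1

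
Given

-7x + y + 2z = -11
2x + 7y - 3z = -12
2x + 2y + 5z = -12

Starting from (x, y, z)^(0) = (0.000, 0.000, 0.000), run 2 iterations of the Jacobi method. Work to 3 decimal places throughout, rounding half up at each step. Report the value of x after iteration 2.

Iteration 1:
  x = (-11 - (1)·0.000 - (2)·0.000) / (-7) = 1.571
  y = (-12 - (2)·0.000 - (-3)·0.000) / (7) = -1.714
  z = (-12 - (2)·0.000 - (2)·0.000) / (5) = -2.400
Iteration 2:
  x = (-11 - (1)·-1.714 - (2)·-2.400) / (-7) = 0.641
  y = (-12 - (2)·1.571 - (-3)·-2.400) / (7) = -3.192
  z = (-12 - (2)·1.571 - (2)·-1.714) / (5) = -2.343

0.641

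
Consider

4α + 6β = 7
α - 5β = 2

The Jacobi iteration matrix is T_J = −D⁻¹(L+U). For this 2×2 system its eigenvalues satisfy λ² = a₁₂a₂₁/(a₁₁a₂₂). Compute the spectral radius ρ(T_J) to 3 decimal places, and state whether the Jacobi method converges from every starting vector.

0.548

a₁₂a₂₁/(a₁₁a₂₂) = (6)·(1) / ((4)·(-5)) = -0.300000
ρ = √|-0.300000| = √0.300000 = 0.548
ρ < 1, so Jacobi converges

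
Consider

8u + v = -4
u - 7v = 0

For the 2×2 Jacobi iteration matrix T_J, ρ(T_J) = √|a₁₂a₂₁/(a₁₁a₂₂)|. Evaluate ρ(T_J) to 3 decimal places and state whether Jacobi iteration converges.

a₁₂a₂₁/(a₁₁a₂₂) = (1)·(1) / ((8)·(-7)) = -0.017857
ρ = √|-0.017857| = √0.017857 = 0.134
ρ < 1, so Jacobi converges

0.134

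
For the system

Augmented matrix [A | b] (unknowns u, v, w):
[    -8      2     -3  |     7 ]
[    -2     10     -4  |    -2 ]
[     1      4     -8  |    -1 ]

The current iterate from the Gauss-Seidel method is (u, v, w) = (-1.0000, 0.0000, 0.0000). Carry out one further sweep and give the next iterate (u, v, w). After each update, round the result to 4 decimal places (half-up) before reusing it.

One sweep:
  u = (7 - (2)·0.0000 - (-3)·0.0000) / (-8) = -0.8750
  v = (-2 - (-2)·-0.8750 - (-4)·0.0000) / (10) = -0.3750
  w = (-1 - (1)·-0.8750 - (4)·-0.3750) / (-8) = -0.1719

(-0.8750, -0.3750, -0.1719)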